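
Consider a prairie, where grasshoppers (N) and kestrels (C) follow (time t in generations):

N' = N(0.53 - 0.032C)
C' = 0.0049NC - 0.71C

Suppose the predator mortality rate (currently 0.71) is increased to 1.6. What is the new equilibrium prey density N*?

At the interior fixed point, setting dC/dt = 0 with C > 0 fixes N* = (predator death rate)/(NC coefficient) — independent of the other coefficients.
With the change, N* = 1.6/0.0049 = 327; it rises from 145.

N* ≈ 327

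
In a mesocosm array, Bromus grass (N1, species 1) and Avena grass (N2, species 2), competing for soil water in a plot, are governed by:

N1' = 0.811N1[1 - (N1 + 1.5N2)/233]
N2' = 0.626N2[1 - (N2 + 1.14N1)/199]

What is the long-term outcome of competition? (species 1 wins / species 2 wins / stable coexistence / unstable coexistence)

unstable coexistence (outcome depends on initial conditions)

Compare the nullcline intercepts: K1/α12 = 233/1.5 = 155 < K2 = 199; K2/α21 = 199/1.14 = 175 < K1 = 233.
Since both are reversed, neither can invade when rare; the interior point is a saddle.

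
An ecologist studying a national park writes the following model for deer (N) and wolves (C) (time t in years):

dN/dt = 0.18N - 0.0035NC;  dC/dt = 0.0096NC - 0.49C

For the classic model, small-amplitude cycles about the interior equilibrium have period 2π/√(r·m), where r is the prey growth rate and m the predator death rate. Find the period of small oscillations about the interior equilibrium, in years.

T ≈ 21.2 years

Here r = 0.18 and m = 0.49, so r·m = 0.0882.
ω = √0.0882 = 0.297 per year, hence T = 2π/ω ≈ 21.2 years.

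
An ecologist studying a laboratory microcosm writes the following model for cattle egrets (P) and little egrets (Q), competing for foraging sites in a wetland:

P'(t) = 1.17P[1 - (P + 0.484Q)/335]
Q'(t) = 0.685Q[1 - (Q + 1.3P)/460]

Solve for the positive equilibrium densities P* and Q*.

P* ≈ 303, Q* ≈ 66.1

Setting both brackets to zero gives the nullclines P + 0.484Q = 335 and 1.3P + Q = 460.
Substituting Q = 460 - 1.3P into the first: P(1 - 0.484·1.3) = 335 - 0.484·460.
So P* = 112/0.371 = 303, and then Q* = 460 - 1.3·303 = 66.1.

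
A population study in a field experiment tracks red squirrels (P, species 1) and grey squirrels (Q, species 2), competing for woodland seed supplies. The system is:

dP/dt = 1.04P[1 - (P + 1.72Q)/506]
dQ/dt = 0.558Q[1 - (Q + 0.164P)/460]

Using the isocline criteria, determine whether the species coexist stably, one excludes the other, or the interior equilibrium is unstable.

Compare the nullcline intercepts: K1/α12 = 506/1.72 = 294 < K2 = 460; K2/α21 = 460/0.164 = 2800 > K1 = 506.
Since the inequalities point opposite ways, species 2 can invade but species 1 cannot.

species 2 excludes species 1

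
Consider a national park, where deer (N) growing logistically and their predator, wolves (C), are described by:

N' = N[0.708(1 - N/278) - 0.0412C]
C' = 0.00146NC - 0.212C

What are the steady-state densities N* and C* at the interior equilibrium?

N* ≈ 145, C* ≈ 8.21

From dC/dt = 0 with C > 0: 0.00146N* = 0.212, so N* = 145.
Substitute into dN/dt = 0: 0.708(1 - 145/278) = 0.0412C*.
The bracket is 0.478, giving C* = 0.338/0.0412 = 8.21.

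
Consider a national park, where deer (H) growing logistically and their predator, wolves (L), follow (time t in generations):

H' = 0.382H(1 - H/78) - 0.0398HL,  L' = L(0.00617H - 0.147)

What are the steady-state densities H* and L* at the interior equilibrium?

H* ≈ 23.8, L* ≈ 6.67

From dL/dt = 0 with L > 0: 0.00617H* = 0.147, so H* = 23.8.
Substitute into dH/dt = 0: 0.382(1 - 23.8/78) = 0.0398L*.
The bracket is 0.695, giving L* = 0.265/0.0398 = 6.67.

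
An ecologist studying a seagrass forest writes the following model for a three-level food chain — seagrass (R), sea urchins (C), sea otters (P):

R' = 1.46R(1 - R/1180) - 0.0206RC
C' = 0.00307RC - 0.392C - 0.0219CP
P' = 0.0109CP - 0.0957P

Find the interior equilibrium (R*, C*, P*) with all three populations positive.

R* ≈ 1030, C* ≈ 8.78, P* ≈ 127

From dP/dt = 0: 0.0109C* = 0.0957, so C* = 8.78.
From dR/dt = 0: 1.46(1 - R*/1180) = 0.0206·8.78, giving R* = 1180·(1 - 0.124) = 1030.
From dC/dt = 0: 0.00307·1030 - 0.392 = 0.0219P*, so P* = 2.78/0.0219 = 127.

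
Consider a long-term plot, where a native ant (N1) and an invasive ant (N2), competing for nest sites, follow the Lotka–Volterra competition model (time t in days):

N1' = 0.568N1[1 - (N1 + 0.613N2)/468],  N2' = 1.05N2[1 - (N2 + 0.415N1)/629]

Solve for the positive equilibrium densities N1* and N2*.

N1* ≈ 111, N2* ≈ 583

Setting both brackets to zero gives the nullclines N1 + 0.613N2 = 468 and 0.415N1 + N2 = 629.
Substituting N2 = 629 - 0.415N1 into the first: N1(1 - 0.613·0.415) = 468 - 0.613·629.
So N1* = 82.4/0.746 = 111, and then N2* = 629 - 0.415·111 = 583.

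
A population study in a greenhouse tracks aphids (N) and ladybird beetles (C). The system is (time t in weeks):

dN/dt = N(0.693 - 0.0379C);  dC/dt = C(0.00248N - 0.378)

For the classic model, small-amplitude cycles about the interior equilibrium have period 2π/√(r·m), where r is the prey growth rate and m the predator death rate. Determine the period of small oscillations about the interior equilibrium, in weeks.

T ≈ 12.3 weeks

Here r = 0.693 and m = 0.378, so r·m = 0.262.
ω = √0.262 = 0.512 per week, hence T = 2π/ω ≈ 12.3 weeks.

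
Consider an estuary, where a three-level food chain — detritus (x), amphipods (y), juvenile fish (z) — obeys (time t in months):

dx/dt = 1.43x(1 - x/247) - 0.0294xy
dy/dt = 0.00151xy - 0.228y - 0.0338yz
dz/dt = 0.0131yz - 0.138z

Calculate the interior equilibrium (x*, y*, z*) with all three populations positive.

x* ≈ 194, y* ≈ 10.5, z* ≈ 1.9

From dz/dt = 0: 0.0131y* = 0.138, so y* = 10.5.
From dx/dt = 0: 1.43(1 - x*/247) = 0.0294·10.5, giving x* = 247·(1 - 0.217) = 194.
From dy/dt = 0: 0.00151·194 - 0.228 = 0.0338z*, so z* = 0.0642/0.0338 = 1.9.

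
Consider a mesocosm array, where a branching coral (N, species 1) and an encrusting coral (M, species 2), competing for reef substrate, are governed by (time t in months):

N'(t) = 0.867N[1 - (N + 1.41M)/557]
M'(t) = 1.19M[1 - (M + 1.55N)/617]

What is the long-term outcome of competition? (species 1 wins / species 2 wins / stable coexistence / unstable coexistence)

Compare the nullcline intercepts: K1/α12 = 557/1.41 = 395 < K2 = 617; K2/α21 = 617/1.55 = 398 < K1 = 557.
Since both are reversed, neither can invade when rare; the interior point is a saddle.

unstable coexistence (outcome depends on initial conditions)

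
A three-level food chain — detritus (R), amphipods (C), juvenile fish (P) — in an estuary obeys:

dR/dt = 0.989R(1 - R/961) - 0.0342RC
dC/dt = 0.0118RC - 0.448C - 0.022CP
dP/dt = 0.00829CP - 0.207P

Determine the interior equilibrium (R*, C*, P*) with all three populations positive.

From dP/dt = 0: 0.00829C* = 0.207, so C* = 25.
From dR/dt = 0: 0.989(1 - R*/961) = 0.0342·25, giving R* = 961·(1 - 0.863) = 131.
From dC/dt = 0: 0.0118·131 - 0.448 = 0.022P*, so P* = 1.1/0.022 = 50.

R* ≈ 131, C* ≈ 25, P* ≈ 50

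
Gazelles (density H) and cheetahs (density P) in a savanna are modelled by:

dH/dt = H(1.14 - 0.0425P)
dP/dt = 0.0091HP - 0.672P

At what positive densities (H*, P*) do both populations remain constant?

H* ≈ 73.8, P* ≈ 26.8

Set dP/dt = 0 with P > 0: 0.0091H - 0.672 = 0, so H* = 0.672/0.0091 = 73.8.
Set dH/dt = 0 with H > 0: 1.14 - 0.0425P = 0, so P* = 1.14/0.0425 = 26.8.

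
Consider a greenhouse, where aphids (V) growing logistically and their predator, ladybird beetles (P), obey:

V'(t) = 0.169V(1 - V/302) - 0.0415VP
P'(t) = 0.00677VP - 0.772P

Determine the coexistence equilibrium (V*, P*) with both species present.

From dP/dt = 0 with P > 0: 0.00677V* = 0.772, so V* = 114.
Substitute into dV/dt = 0: 0.169(1 - 114/302) = 0.0415P*.
The bracket is 0.622, giving P* = 0.105/0.0415 = 2.53.

V* ≈ 114, P* ≈ 2.53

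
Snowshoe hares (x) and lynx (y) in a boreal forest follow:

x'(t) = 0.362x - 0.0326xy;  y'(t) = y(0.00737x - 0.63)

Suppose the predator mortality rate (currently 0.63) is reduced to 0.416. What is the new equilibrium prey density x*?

x* ≈ 56.4

At the interior fixed point, setting dy/dt = 0 with y > 0 fixes x* = (predator death rate)/(xy coefficient) — independent of the other coefficients.
With the change, x* = 0.416/0.00737 = 56.4; it falls from 85.5.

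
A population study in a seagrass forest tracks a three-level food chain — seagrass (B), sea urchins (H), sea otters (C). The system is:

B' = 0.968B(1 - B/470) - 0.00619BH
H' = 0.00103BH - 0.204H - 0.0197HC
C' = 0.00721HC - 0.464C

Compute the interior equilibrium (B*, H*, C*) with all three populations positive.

From dC/dt = 0: 0.00721H* = 0.464, so H* = 64.4.
From dB/dt = 0: 0.968(1 - B*/470) = 0.00619·64.4, giving B* = 470·(1 - 0.412) = 277.
From dH/dt = 0: 0.00103·277 - 0.204 = 0.0197C*, so C* = 0.0809/0.0197 = 4.11.

B* ≈ 277, H* ≈ 64.4, C* ≈ 4.11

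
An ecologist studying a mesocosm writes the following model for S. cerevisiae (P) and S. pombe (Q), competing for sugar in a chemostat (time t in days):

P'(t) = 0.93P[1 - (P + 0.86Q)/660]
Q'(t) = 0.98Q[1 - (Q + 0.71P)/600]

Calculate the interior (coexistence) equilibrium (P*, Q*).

P* ≈ 370, Q* ≈ 337

Setting both brackets to zero gives the nullclines P + 0.86Q = 660 and 0.71P + Q = 600.
Substituting Q = 600 - 0.71P into the first: P(1 - 0.86·0.71) = 660 - 0.86·600.
So P* = 144/0.389 = 370, and then Q* = 600 - 0.71·370 = 337.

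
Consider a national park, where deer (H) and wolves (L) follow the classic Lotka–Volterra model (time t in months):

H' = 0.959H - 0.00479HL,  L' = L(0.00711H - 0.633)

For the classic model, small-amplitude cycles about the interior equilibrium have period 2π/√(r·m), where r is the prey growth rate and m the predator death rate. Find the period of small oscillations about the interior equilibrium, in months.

T ≈ 8.06 months

Here r = 0.959 and m = 0.633, so r·m = 0.607.
ω = √0.607 = 0.779 per month, hence T = 2π/ω ≈ 8.06 months.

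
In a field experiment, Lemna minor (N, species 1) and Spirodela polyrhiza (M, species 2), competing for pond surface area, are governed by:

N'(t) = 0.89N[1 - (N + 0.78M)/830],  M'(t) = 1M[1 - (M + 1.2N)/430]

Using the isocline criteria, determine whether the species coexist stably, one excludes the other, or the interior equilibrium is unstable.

species 1 excludes species 2

Compare the nullcline intercepts: K1/α12 = 830/0.78 = 1060 > K2 = 430; K2/α21 = 430/1.2 = 358 < K1 = 830.
Since the inequalities point opposite ways, species 1 can invade but species 2 cannot.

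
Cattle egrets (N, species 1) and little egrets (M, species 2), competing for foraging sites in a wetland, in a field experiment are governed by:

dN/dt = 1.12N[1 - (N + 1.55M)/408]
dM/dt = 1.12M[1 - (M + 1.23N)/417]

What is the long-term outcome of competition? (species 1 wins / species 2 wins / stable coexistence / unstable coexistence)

unstable coexistence (outcome depends on initial conditions)

Compare the nullcline intercepts: K1/α12 = 408/1.55 = 263 < K2 = 417; K2/α21 = 417/1.23 = 339 < K1 = 408.
Since both are reversed, neither can invade when rare; the interior point is a saddle.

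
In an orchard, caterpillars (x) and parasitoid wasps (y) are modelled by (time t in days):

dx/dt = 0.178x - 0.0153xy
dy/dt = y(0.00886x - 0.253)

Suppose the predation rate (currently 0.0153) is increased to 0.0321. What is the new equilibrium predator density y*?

y* ≈ 5.55

At the interior fixed point, setting dx/dt = 0 with x > 0 fixes y* = (prey growth rate)/(xy coefficient) — independent of the other coefficients.
With the change, y* = 0.178/0.0321 = 5.55; it falls from 11.6.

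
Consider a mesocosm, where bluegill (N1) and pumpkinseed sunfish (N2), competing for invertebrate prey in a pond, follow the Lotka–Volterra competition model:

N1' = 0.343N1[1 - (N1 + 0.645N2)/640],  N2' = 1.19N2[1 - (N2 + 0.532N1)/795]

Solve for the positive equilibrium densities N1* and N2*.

Setting both brackets to zero gives the nullclines N1 + 0.645N2 = 640 and 0.532N1 + N2 = 795.
Substituting N2 = 795 - 0.532N1 into the first: N1(1 - 0.645·0.532) = 640 - 0.645·795.
So N1* = 127/0.657 = 194, and then N2* = 795 - 0.532·194 = 692.

N1* ≈ 194, N2* ≈ 692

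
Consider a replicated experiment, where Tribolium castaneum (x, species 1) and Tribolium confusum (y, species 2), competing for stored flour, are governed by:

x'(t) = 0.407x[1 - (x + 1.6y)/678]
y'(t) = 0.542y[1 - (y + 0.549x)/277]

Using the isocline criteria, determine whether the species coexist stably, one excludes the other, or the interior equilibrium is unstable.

species 1 excludes species 2

Compare the nullcline intercepts: K1/α12 = 678/1.6 = 424 > K2 = 277; K2/α21 = 277/0.549 = 505 < K1 = 678.
Since the inequalities point opposite ways, species 1 can invade but species 2 cannot.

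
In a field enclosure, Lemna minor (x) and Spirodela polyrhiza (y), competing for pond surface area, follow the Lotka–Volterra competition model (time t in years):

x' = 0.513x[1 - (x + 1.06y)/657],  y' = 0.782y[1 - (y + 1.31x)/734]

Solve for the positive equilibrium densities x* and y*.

Setting both brackets to zero gives the nullclines x + 1.06y = 657 and 1.31x + y = 734.
Substituting y = 734 - 1.31x into the first: x(1 - 1.06·1.31) = 657 - 1.06·734.
So x* = -121/-0.389 = 311, and then y* = 734 - 1.31·311 = 326.

x* ≈ 311, y* ≈ 326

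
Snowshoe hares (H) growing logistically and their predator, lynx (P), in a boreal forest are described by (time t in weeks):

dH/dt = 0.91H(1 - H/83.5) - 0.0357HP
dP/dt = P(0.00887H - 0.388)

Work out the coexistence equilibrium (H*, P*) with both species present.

H* ≈ 43.7, P* ≈ 12.1

From dP/dt = 0 with P > 0: 0.00887H* = 0.388, so H* = 43.7.
Substitute into dH/dt = 0: 0.91(1 - 43.7/83.5) = 0.0357P*.
The bracket is 0.476, giving P* = 0.433/0.0357 = 12.1.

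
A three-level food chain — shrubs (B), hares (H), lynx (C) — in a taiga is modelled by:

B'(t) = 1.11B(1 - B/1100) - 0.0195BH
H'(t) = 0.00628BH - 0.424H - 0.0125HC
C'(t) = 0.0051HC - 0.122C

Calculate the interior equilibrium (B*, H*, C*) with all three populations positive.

B* ≈ 638, H* ≈ 23.9, C* ≈ 286

From dC/dt = 0: 0.0051H* = 0.122, so H* = 23.9.
From dB/dt = 0: 1.11(1 - B*/1100) = 0.0195·23.9, giving B* = 1100·(1 - 0.42) = 638.
From dH/dt = 0: 0.00628·638 - 0.424 = 0.0125C*, so C* = 3.58/0.0125 = 286.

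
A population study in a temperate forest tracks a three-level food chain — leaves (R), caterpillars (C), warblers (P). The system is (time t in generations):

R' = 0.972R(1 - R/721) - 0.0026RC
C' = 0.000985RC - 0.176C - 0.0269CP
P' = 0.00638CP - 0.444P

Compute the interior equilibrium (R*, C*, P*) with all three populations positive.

R* ≈ 587, C* ≈ 69.6, P* ≈ 14.9

From dP/dt = 0: 0.00638C* = 0.444, so C* = 69.6.
From dR/dt = 0: 0.972(1 - R*/721) = 0.0026·69.6, giving R* = 721·(1 - 0.186) = 587.
From dC/dt = 0: 0.000985·587 - 0.176 = 0.0269P*, so P* = 0.402/0.0269 = 14.9.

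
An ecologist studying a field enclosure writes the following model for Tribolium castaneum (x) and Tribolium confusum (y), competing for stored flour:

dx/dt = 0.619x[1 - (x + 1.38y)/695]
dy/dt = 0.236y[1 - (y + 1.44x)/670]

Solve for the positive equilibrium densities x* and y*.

Setting both brackets to zero gives the nullclines x + 1.38y = 695 and 1.44x + y = 670.
Substituting y = 670 - 1.44x into the first: x(1 - 1.38·1.44) = 695 - 1.38·670.
So x* = -230/-0.987 = 233, and then y* = 670 - 1.44·233 = 335.

x* ≈ 233, y* ≈ 335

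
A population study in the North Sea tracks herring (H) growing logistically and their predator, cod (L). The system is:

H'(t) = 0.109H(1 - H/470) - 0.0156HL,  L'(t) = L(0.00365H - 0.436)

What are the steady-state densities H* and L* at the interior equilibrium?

From dL/dt = 0 with L > 0: 0.00365H* = 0.436, so H* = 119.
Substitute into dH/dt = 0: 0.109(1 - 119/470) = 0.0156L*.
The bracket is 0.746, giving L* = 0.0813/0.0156 = 5.21.

H* ≈ 119, L* ≈ 5.21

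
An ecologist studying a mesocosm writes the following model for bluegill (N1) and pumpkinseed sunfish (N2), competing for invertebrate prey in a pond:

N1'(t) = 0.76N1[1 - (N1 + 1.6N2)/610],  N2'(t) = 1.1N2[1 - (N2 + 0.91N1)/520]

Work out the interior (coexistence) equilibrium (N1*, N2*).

Setting both brackets to zero gives the nullclines N1 + 1.6N2 = 610 and 0.91N1 + N2 = 520.
Substituting N2 = 520 - 0.91N1 into the first: N1(1 - 1.6·0.91) = 610 - 1.6·520.
So N1* = -222/-0.456 = 487, and then N2* = 520 - 0.91·487 = 77.

N1* ≈ 487, N2* ≈ 77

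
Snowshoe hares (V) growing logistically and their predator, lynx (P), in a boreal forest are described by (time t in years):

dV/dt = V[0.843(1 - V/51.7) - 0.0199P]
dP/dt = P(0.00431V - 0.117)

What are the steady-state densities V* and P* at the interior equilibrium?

V* ≈ 27.1, P* ≈ 20.1

From dP/dt = 0 with P > 0: 0.00431V* = 0.117, so V* = 27.1.
Substitute into dV/dt = 0: 0.843(1 - 27.1/51.7) = 0.0199P*.
The bracket is 0.475, giving P* = 0.4/0.0199 = 20.1.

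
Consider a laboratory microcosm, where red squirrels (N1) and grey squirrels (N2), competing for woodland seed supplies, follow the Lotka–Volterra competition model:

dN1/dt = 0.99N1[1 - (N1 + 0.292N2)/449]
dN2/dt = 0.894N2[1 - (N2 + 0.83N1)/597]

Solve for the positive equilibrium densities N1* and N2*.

N1* ≈ 363, N2* ≈ 296

Setting both brackets to zero gives the nullclines N1 + 0.292N2 = 449 and 0.83N1 + N2 = 597.
Substituting N2 = 597 - 0.83N1 into the first: N1(1 - 0.292·0.83) = 449 - 0.292·597.
So N1* = 275/0.758 = 363, and then N2* = 597 - 0.83·363 = 296.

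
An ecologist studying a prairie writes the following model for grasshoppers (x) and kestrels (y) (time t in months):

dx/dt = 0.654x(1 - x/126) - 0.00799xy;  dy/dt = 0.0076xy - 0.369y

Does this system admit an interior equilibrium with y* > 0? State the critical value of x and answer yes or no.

Threshold x = 48.6; K > 48.6, so yes, the predator persists.

The predator equation gives dy/dt > 0 only when x > 0.369/0.0076 = 48.6.
Without the predator, x → K = 126. Since 126 > 48.6, the predator can invade and persist.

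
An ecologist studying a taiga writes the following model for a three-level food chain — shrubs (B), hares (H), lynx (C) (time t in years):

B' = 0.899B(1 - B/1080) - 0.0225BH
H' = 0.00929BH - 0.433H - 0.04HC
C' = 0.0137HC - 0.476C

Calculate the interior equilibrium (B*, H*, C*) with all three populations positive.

B* ≈ 141, H* ≈ 34.7, C* ≈ 21.9

From dC/dt = 0: 0.0137H* = 0.476, so H* = 34.7.
From dB/dt = 0: 0.899(1 - B*/1080) = 0.0225·34.7, giving B* = 1080·(1 - 0.87) = 141.
From dH/dt = 0: 0.00929·141 - 0.433 = 0.04C*, so C* = 0.876/0.04 = 21.9.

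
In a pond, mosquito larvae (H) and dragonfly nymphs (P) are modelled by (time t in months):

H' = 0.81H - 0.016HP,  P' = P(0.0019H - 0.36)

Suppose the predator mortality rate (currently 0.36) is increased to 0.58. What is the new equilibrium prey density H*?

At the interior fixed point, setting dP/dt = 0 with P > 0 fixes H* = (predator death rate)/(HP coefficient) — independent of the other coefficients.
With the change, H* = 0.58/0.0019 = 305; it rises from 189.

H* ≈ 305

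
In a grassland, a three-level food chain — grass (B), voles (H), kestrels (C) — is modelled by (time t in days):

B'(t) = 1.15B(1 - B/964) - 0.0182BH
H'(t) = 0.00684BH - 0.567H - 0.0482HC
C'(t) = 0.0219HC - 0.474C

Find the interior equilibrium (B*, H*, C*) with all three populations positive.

From dC/dt = 0: 0.0219H* = 0.474, so H* = 21.6.
From dB/dt = 0: 1.15(1 - B*/964) = 0.0182·21.6, giving B* = 964·(1 - 0.343) = 634.
From dH/dt = 0: 0.00684·634 - 0.567 = 0.0482C*, so C* = 3.77/0.0482 = 78.2.

B* ≈ 634, H* ≈ 21.6, C* ≈ 78.2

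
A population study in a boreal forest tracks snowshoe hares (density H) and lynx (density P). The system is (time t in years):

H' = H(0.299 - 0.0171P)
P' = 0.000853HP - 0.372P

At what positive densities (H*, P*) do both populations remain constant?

Set dP/dt = 0 with P > 0: 0.000853H - 0.372 = 0, so H* = 0.372/0.000853 = 436.
Set dH/dt = 0 with H > 0: 0.299 - 0.0171P = 0, so P* = 0.299/0.0171 = 17.5.

H* ≈ 436, P* ≈ 17.5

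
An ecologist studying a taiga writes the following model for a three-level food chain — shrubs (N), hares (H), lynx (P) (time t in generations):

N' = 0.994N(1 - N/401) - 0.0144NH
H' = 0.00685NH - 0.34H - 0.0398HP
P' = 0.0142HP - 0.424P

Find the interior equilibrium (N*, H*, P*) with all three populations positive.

N* ≈ 228, H* ≈ 29.9, P* ≈ 30.6

From dP/dt = 0: 0.0142H* = 0.424, so H* = 29.9.
From dN/dt = 0: 0.994(1 - N*/401) = 0.0144·29.9, giving N* = 401·(1 - 0.433) = 228.
From dH/dt = 0: 0.00685·228 - 0.34 = 0.0398P*, so P* = 1.22/0.0398 = 30.6.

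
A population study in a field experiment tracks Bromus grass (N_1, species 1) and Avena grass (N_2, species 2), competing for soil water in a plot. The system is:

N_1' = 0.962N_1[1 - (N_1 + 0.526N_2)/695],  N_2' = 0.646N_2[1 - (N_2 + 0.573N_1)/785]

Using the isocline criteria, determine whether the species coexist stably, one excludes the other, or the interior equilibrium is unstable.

stable coexistence

Compare the nullcline intercepts: K1/α12 = 695/0.526 = 1320 > K2 = 785; K2/α21 = 785/0.573 = 1370 > K1 = 695.
Since both inequalities hold, each species can invade when rare, so the interior equilibrium is stable.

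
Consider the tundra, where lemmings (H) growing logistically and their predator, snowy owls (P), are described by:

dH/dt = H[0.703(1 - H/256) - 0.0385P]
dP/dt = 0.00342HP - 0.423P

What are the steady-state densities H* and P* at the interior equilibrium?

From dP/dt = 0 with P > 0: 0.00342H* = 0.423, so H* = 124.
Substitute into dH/dt = 0: 0.703(1 - 124/256) = 0.0385P*.
The bracket is 0.517, giving P* = 0.363/0.0385 = 9.44.

H* ≈ 124, P* ≈ 9.44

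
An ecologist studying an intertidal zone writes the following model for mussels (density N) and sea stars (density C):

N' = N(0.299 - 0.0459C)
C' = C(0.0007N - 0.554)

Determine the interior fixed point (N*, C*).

Set dC/dt = 0 with C > 0: 0.0007N - 0.554 = 0, so N* = 0.554/0.0007 = 791.
Set dN/dt = 0 with N > 0: 0.299 - 0.0459C = 0, so C* = 0.299/0.0459 = 6.51.

N* ≈ 791, C* ≈ 6.51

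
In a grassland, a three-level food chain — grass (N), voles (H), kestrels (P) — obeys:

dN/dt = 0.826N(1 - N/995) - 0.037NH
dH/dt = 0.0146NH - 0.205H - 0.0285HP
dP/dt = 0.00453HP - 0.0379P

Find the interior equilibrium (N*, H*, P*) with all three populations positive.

From dP/dt = 0: 0.00453H* = 0.0379, so H* = 8.37.
From dN/dt = 0: 0.826(1 - N*/995) = 0.037·8.37, giving N* = 995·(1 - 0.375) = 622.
From dH/dt = 0: 0.0146·622 - 0.205 = 0.0285P*, so P* = 8.88/0.0285 = 311.

N* ≈ 622, H* ≈ 8.37, P* ≈ 311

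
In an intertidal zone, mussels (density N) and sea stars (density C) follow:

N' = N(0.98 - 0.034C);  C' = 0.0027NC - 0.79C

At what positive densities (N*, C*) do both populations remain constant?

Set dC/dt = 0 with C > 0: 0.0027N - 0.79 = 0, so N* = 0.79/0.0027 = 293.
Set dN/dt = 0 with N > 0: 0.98 - 0.034C = 0, so C* = 0.98/0.034 = 28.8.

N* ≈ 293, C* ≈ 28.8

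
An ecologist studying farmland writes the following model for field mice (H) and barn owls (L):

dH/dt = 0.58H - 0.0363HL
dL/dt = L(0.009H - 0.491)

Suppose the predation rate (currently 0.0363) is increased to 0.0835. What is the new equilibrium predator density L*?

L* ≈ 6.95

At the interior fixed point, setting dH/dt = 0 with H > 0 fixes L* = (prey growth rate)/(HL coefficient) — independent of the other coefficients.
With the change, L* = 0.58/0.0835 = 6.95; it falls from 16.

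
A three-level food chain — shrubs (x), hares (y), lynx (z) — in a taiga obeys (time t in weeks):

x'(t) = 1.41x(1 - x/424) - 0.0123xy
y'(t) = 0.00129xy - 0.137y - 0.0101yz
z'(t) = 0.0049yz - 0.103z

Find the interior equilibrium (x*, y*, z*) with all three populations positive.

From dz/dt = 0: 0.0049y* = 0.103, so y* = 21.
From dx/dt = 0: 1.41(1 - x*/424) = 0.0123·21, giving x* = 424·(1 - 0.183) = 346.
From dy/dt = 0: 0.00129·346 - 0.137 = 0.0101z*, so z* = 0.31/0.0101 = 30.7.

x* ≈ 346, y* ≈ 21, z* ≈ 30.7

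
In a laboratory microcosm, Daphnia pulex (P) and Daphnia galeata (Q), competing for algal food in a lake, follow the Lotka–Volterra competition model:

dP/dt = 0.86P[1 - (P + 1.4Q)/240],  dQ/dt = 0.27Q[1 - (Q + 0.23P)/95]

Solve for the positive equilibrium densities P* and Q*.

Setting both brackets to zero gives the nullclines P + 1.4Q = 240 and 0.23P + Q = 95.
Substituting Q = 95 - 0.23P into the first: P(1 - 1.4·0.23) = 240 - 1.4·95.
So P* = 107/0.678 = 158, and then Q* = 95 - 0.23·158 = 58.7.

P* ≈ 158, Q* ≈ 58.7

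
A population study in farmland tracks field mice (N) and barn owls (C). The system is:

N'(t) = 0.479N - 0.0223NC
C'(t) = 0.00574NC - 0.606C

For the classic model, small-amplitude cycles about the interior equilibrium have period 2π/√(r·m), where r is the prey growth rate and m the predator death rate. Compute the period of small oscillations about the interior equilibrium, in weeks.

Here r = 0.479 and m = 0.606, so r·m = 0.29.
ω = √0.29 = 0.539 per week, hence T = 2π/ω ≈ 11.7 weeks.

T ≈ 11.7 weeks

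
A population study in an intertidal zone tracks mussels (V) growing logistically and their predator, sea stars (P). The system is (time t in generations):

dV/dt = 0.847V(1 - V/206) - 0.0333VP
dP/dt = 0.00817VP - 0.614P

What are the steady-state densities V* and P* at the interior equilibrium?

V* ≈ 75.2, P* ≈ 16.2

From dP/dt = 0 with P > 0: 0.00817V* = 0.614, so V* = 75.2.
Substitute into dV/dt = 0: 0.847(1 - 75.2/206) = 0.0333P*.
The bracket is 0.635, giving P* = 0.538/0.0333 = 16.2.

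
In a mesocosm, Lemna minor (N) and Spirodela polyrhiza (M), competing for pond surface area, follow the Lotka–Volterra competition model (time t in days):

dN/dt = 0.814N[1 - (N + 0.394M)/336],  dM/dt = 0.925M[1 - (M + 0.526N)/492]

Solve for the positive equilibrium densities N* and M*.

N* ≈ 179, M* ≈ 398

Setting both brackets to zero gives the nullclines N + 0.394M = 336 and 0.526N + M = 492.
Substituting M = 492 - 0.526N into the first: N(1 - 0.394·0.526) = 336 - 0.394·492.
So N* = 142/0.793 = 179, and then M* = 492 - 0.526·179 = 398.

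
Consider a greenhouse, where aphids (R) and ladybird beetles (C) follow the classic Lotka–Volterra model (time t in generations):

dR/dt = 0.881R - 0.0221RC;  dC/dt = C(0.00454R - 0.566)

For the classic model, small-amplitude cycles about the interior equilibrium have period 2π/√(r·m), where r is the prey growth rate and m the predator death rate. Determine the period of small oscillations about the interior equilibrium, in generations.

T ≈ 8.9 generations

Here r = 0.881 and m = 0.566, so r·m = 0.499.
ω = √0.499 = 0.706 per generation, hence T = 2π/ω ≈ 8.9 generations.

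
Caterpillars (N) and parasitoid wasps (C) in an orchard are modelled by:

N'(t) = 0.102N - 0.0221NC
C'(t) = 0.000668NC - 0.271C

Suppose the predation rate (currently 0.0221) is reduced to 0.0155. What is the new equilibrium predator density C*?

At the interior fixed point, setting dN/dt = 0 with N > 0 fixes C* = (prey growth rate)/(NC coefficient) — independent of the other coefficients.
With the change, C* = 0.102/0.0155 = 6.58; it rises from 4.62.

C* ≈ 6.58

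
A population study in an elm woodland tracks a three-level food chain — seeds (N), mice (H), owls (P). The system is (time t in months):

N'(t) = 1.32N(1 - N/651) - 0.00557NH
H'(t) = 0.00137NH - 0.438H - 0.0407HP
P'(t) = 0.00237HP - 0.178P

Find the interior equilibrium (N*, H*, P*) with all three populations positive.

N* ≈ 445, H* ≈ 75.1, P* ≈ 4.21

From dP/dt = 0: 0.00237H* = 0.178, so H* = 75.1.
From dN/dt = 0: 1.32(1 - N*/651) = 0.00557·75.1, giving N* = 651·(1 - 0.317) = 445.
From dH/dt = 0: 0.00137·445 - 0.438 = 0.0407P*, so P* = 0.171/0.0407 = 4.21.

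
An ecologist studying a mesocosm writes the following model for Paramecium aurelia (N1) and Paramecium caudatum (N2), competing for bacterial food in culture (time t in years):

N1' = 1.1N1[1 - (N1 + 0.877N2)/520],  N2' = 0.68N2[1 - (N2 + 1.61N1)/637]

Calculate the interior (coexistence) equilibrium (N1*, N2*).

N1* ≈ 93.8, N2* ≈ 486

Setting both brackets to zero gives the nullclines N1 + 0.877N2 = 520 and 1.61N1 + N2 = 637.
Substituting N2 = 637 - 1.61N1 into the first: N1(1 - 0.877·1.61) = 520 - 0.877·637.
So N1* = -38.6/-0.412 = 93.8, and then N2* = 637 - 1.61·93.8 = 486.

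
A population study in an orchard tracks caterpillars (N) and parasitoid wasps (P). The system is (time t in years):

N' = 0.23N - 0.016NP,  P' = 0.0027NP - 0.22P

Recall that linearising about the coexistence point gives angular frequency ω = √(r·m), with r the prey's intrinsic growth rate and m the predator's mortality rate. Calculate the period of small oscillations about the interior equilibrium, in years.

T ≈ 27.9 years

Here r = 0.23 and m = 0.22, so r·m = 0.0506.
ω = √0.0506 = 0.225 per year, hence T = 2π/ω ≈ 27.9 years.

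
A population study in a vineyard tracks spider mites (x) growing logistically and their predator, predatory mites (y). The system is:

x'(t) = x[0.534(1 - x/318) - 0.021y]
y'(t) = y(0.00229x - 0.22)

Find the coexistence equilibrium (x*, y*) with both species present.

From dy/dt = 0 with y > 0: 0.00229x* = 0.22, so x* = 96.1.
Substitute into dx/dt = 0: 0.534(1 - 96.1/318) = 0.021y*.
The bracket is 0.698, giving y* = 0.373/0.021 = 17.7.

x* ≈ 96.1, y* ≈ 17.7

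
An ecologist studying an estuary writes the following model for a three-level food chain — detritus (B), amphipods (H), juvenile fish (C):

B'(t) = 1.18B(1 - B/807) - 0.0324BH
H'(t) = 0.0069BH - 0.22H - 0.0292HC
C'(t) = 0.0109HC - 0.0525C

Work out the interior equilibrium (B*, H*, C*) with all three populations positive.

B* ≈ 700, H* ≈ 4.82, C* ≈ 158

From dC/dt = 0: 0.0109H* = 0.0525, so H* = 4.82.
From dB/dt = 0: 1.18(1 - B*/807) = 0.0324·4.82, giving B* = 807·(1 - 0.132) = 700.
From dH/dt = 0: 0.0069·700 - 0.22 = 0.0292C*, so C* = 4.61/0.0292 = 158.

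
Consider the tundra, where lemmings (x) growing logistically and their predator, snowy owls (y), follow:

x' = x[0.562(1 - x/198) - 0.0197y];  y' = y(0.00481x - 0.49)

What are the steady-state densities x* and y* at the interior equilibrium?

x* ≈ 102, y* ≈ 13.9

From dy/dt = 0 with y > 0: 0.00481x* = 0.49, so x* = 102.
Substitute into dx/dt = 0: 0.562(1 - 102/198) = 0.0197y*.
The bracket is 0.485, giving y* = 0.273/0.0197 = 13.9.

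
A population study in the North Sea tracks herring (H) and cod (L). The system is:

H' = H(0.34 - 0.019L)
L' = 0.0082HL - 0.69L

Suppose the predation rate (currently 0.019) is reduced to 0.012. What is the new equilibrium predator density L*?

L* ≈ 28.3

At the interior fixed point, setting dH/dt = 0 with H > 0 fixes L* = (prey growth rate)/(HL coefficient) — independent of the other coefficients.
With the change, L* = 0.34/0.012 = 28.3; it rises from 17.9.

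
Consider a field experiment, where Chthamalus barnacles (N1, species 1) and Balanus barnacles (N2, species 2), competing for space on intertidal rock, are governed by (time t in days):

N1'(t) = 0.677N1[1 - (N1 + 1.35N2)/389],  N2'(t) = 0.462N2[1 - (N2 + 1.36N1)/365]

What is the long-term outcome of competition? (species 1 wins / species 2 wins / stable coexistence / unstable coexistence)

unstable coexistence (outcome depends on initial conditions)

Compare the nullcline intercepts: K1/α12 = 389/1.35 = 288 < K2 = 365; K2/α21 = 365/1.36 = 268 < K1 = 389.
Since both are reversed, neither can invade when rare; the interior point is a saddle.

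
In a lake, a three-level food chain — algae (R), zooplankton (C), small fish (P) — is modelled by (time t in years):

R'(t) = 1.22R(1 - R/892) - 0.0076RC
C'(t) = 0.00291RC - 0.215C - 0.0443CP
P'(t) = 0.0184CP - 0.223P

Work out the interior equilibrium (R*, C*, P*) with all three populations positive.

From dP/dt = 0: 0.0184C* = 0.223, so C* = 12.1.
From dR/dt = 0: 1.22(1 - R*/892) = 0.0076·12.1, giving R* = 892·(1 - 0.0755) = 825.
From dC/dt = 0: 0.00291·825 - 0.215 = 0.0443P*, so P* = 2.18/0.0443 = 49.3.

R* ≈ 825, C* ≈ 12.1, P* ≈ 49.3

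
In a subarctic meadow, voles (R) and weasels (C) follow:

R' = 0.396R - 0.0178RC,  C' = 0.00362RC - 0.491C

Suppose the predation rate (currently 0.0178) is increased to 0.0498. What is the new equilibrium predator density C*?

C* ≈ 7.95

At the interior fixed point, setting dR/dt = 0 with R > 0 fixes C* = (prey growth rate)/(RC coefficient) — independent of the other coefficients.
With the change, C* = 0.396/0.0498 = 7.95; it falls from 22.2.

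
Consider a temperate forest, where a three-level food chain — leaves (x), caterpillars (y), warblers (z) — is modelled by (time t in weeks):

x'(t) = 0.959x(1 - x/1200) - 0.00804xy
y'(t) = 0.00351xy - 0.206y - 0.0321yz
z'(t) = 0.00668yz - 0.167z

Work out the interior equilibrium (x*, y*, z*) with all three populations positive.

From dz/dt = 0: 0.00668y* = 0.167, so y* = 25.
From dx/dt = 0: 0.959(1 - x*/1200) = 0.00804·25, giving x* = 1200·(1 - 0.21) = 948.
From dy/dt = 0: 0.00351·948 - 0.206 = 0.0321z*, so z* = 3.12/0.0321 = 97.3.

x* ≈ 948, y* ≈ 25, z* ≈ 97.3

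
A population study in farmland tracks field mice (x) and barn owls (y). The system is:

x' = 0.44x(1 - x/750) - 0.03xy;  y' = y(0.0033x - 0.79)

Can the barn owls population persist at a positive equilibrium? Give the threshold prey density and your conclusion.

Threshold x = 239; K > 239, so yes, the predator persists.

The predator equation gives dy/dt > 0 only when x > 0.79/0.0033 = 239.
Without the predator, x → K = 750. Since 750 > 239, the predator can invade and persist.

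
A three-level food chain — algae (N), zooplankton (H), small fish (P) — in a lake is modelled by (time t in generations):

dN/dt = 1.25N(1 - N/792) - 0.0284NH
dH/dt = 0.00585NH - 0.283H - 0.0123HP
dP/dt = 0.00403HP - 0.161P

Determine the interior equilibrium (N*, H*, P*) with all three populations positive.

From dP/dt = 0: 0.00403H* = 0.161, so H* = 40.
From dN/dt = 0: 1.25(1 - N*/792) = 0.0284·40, giving N* = 792·(1 - 0.908) = 73.1.
From dH/dt = 0: 0.00585·73.1 - 0.283 = 0.0123P*, so P* = 0.145/0.0123 = 11.8.

N* ≈ 73.1, H* ≈ 40, P* ≈ 11.8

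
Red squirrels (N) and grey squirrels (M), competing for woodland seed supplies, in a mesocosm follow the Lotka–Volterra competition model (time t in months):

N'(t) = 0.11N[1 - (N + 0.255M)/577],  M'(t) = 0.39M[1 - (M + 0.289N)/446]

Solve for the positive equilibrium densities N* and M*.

Setting both brackets to zero gives the nullclines N + 0.255M = 577 and 0.289N + M = 446.
Substituting M = 446 - 0.289N into the first: N(1 - 0.255·0.289) = 577 - 0.255·446.
So N* = 463/0.926 = 500, and then M* = 446 - 0.289·500 = 301.

N* ≈ 500, M* ≈ 301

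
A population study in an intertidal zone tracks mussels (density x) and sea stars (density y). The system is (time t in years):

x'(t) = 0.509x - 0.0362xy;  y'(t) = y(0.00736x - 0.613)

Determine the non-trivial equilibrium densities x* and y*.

x* ≈ 83.3, y* ≈ 14.1

Set dy/dt = 0 with y > 0: 0.00736x - 0.613 = 0, so x* = 0.613/0.00736 = 83.3.
Set dx/dt = 0 with x > 0: 0.509 - 0.0362y = 0, so y* = 0.509/0.0362 = 14.1.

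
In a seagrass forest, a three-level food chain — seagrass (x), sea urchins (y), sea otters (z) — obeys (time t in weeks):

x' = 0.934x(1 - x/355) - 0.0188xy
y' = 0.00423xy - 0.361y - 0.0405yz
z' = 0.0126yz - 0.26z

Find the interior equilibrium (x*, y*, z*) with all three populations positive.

From dz/dt = 0: 0.0126y* = 0.26, so y* = 20.6.
From dx/dt = 0: 0.934(1 - x*/355) = 0.0188·20.6, giving x* = 355·(1 - 0.415) = 208.
From dy/dt = 0: 0.00423·208 - 0.361 = 0.0405z*, so z* = 0.517/0.0405 = 12.8.

x* ≈ 208, y* ≈ 20.6, z* ≈ 12.8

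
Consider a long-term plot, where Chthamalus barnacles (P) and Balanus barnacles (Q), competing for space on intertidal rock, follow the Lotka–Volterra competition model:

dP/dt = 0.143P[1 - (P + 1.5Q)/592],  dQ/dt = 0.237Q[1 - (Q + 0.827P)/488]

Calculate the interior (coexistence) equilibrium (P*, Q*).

Setting both brackets to zero gives the nullclines P + 1.5Q = 592 and 0.827P + Q = 488.
Substituting Q = 488 - 0.827P into the first: P(1 - 1.5·0.827) = 592 - 1.5·488.
So P* = -140/-0.24 = 582, and then Q* = 488 - 0.827·582 = 6.59.

P* ≈ 582, Q* ≈ 6.59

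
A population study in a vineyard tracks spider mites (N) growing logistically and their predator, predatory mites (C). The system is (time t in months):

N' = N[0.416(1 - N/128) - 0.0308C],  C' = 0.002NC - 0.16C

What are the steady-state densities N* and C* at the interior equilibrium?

From dC/dt = 0 with C > 0: 0.002N* = 0.16, so N* = 80.
Substitute into dN/dt = 0: 0.416(1 - 80/128) = 0.0308C*.
The bracket is 0.375, giving C* = 0.156/0.0308 = 5.06.

N* ≈ 80, C* ≈ 5.06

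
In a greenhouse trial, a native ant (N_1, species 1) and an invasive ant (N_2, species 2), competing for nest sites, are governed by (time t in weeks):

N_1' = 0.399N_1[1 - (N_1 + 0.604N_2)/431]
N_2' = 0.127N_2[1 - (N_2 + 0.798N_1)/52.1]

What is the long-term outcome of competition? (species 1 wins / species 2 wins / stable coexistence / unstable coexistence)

species 1 excludes species 2

Compare the nullcline intercepts: K1/α12 = 431/0.604 = 714 > K2 = 52.1; K2/α21 = 52.1/0.798 = 65.3 < K1 = 431.
Since the inequalities point opposite ways, species 1 can invade but species 2 cannot.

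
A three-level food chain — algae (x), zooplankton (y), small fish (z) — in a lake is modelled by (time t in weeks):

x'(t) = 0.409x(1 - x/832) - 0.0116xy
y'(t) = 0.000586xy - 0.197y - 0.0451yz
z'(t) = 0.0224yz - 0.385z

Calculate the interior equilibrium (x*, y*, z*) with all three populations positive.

x* ≈ 426, y* ≈ 17.2, z* ≈ 1.17

From dz/dt = 0: 0.0224y* = 0.385, so y* = 17.2.
From dx/dt = 0: 0.409(1 - x*/832) = 0.0116·17.2, giving x* = 832·(1 - 0.487) = 426.
From dy/dt = 0: 0.000586·426 - 0.197 = 0.0451z*, so z* = 0.0529/0.0451 = 1.17.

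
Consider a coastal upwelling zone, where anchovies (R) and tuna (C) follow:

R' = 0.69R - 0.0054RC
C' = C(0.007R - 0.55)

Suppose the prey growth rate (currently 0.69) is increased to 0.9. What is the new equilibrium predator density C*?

C* ≈ 167

At the interior fixed point, setting dR/dt = 0 with R > 0 fixes C* = (prey growth rate)/(RC coefficient) — independent of the other coefficients.
With the change, C* = 0.9/0.0054 = 167; it rises from 128.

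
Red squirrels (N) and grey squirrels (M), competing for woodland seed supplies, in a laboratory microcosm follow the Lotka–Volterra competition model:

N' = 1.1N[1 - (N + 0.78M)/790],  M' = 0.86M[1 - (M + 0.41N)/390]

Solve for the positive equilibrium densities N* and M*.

Setting both brackets to zero gives the nullclines N + 0.78M = 790 and 0.41N + M = 390.
Substituting M = 390 - 0.41N into the first: N(1 - 0.78·0.41) = 790 - 0.78·390.
So N* = 486/0.68 = 714, and then M* = 390 - 0.41·714 = 97.2.

N* ≈ 714, M* ≈ 97.2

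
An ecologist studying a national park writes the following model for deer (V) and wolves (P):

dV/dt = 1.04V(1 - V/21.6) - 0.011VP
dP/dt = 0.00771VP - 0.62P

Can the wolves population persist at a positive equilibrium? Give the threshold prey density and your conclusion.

The predator equation gives dP/dt > 0 only when V > 0.62/0.00771 = 80.4.
Without the predator, V → K = 21.6. Since 21.6 < 80.4, the predator cannot invade.

Threshold V = 80.4; K < 80.4, so no, the predator goes extinct.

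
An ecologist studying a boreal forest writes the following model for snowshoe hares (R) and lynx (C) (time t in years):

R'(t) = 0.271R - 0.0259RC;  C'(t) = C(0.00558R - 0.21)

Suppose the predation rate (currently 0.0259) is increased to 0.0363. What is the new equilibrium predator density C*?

C* ≈ 7.47

At the interior fixed point, setting dR/dt = 0 with R > 0 fixes C* = (prey growth rate)/(RC coefficient) — independent of the other coefficients.
With the change, C* = 0.271/0.0363 = 7.47; it falls from 10.5.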